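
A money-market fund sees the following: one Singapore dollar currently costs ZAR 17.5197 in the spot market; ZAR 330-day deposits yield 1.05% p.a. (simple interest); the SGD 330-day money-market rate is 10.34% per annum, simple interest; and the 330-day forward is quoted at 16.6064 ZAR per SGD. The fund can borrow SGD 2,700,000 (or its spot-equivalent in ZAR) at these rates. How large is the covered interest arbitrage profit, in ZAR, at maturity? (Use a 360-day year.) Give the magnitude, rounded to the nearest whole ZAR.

ZAR 1,328,624

T = 330/360 years.
Invest the SGD and cover forward: 2,700,000 × 1.0947833333 × 16.6064 = ZAR 49,087,106.85.
Convert at spot and invest in ZAR: 2,700,000 × 17.5197 × 1.009625 = ZAR 47,758,483.20.
The quoted forward overvalues SGD, so borrow ZAR, buy SGD at spot, deposit the SGD at 10.34%, and sell the proceeds forward at 16.6064.
The gap between the two covered legs is ZAR 1,328,624.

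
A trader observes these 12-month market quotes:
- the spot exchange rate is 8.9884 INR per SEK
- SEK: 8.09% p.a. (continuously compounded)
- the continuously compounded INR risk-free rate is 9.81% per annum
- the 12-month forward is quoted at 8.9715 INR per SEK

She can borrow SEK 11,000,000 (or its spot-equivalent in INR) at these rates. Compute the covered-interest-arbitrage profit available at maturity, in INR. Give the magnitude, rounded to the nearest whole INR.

INR 2,061,416

T = 1 year.
Route A — deposit SEK, sell forward: 11,000,000 × 1.0842624649 × 8.9715 = INR 107,002,067.74.
Route B — convert at spot, deposit INR: 11,000,000 × 8.9884 × 1.1030730869 = INR 109,063,483.48.
The quoted forward undervalues SEK, so borrow SEK, convert to INR at spot, deposit the INR at 9.81%, and buy SEK forward at 8.9715 to cover the loan.
Profit = 109,063,483.48 − 107,002,067.74 = INR 2,061,416.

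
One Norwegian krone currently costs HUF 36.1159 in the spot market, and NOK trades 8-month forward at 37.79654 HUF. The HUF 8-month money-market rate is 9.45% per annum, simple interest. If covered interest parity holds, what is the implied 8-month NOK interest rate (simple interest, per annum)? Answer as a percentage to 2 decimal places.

T = 8/12 years.
By CIP, F/S equals the HUF-to-NOK growth ratio: 37.79654/36.1159 = 1.0465346.
The HUF side grows by 1 + 0.0945×8/12 = 1.063000.
Hence g_NOK = 1.0157333.
(1.0157333 − 1)/T = 0.023600, i.e. 2.36%.

2.36%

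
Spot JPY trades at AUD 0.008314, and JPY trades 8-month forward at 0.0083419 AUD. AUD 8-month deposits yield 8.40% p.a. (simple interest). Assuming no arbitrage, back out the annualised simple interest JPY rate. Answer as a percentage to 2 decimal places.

T = 8/12 years.
By CIP, F/S equals the AUD-to-JPY growth ratio: 0.0083419/0.008314 = 1.0033558.
AUD growth factor: 1 + 0.0840×8/12 = 1.056000.
That pins the JPY growth at 1.0524681.
r = (1.0524681 − 1)/(8/12) = 0.078702 → 7.87%.

7.87%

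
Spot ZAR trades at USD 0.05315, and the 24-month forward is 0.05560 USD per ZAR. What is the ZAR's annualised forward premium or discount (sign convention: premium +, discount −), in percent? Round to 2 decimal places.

T = 2 years.
Period premium: (0.05560 − 0.05315)/0.05315 = 0.0460960.
Annualise by dividing by T: 0.0460960 / 2 = 0.023048 → 2.30%.

+2.30%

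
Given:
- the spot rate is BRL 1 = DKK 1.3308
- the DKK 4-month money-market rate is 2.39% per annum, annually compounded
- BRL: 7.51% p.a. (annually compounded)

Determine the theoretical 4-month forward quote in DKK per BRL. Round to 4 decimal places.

T = 4/12 years.
DKK growth factor: (1 + 0.0239)^(4/12) = 1.007904.
BRL accumulates by (1 + 0.0751)^(4/12) = 1.0244316.
So F = 1.3308 × 1.007904 / 1.0244316 = 1.309330 (DKK/BRL).

1.3093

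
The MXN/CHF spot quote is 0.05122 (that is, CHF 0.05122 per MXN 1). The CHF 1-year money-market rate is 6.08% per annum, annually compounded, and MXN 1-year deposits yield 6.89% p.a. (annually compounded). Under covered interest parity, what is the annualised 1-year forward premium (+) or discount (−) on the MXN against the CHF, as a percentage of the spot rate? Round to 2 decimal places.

T = 1 year.
No-arbitrage forward: 0.05122 × 1.060800 / 1.068900 = 0.05083186 CHF/MXN.
(F − S)/S ÷ T = (0.05083186 − 0.05122)/0.05122/1 = -0.007578 → -0.76%.

-0.76%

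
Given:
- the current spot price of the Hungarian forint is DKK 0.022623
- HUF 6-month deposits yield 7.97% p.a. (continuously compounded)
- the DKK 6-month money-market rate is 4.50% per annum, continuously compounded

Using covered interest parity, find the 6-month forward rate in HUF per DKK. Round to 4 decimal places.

44.9764

T = 6/12 years.
DKK accumulates by e^(0.0450×6/12) = 1.02275503.
Growth of 1 HUF over T: e^(0.0797×6/12) = 1.04065466.
Forward (DKK per HUF) = 0.022623 × 1.02275503 / 1.04065466 = 0.022233876.
Quoted the other way: 1/0.022233876 = 44.9764 HUF per DKK.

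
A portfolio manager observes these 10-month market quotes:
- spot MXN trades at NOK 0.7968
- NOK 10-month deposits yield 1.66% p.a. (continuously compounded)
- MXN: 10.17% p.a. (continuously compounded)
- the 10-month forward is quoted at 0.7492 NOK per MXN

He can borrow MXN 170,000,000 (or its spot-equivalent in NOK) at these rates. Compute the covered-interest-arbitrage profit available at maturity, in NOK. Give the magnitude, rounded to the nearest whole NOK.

T = 10/12 years.
Route A — deposit MXN, sell forward: 170,000,000 × 1.08844492145 × 0.7492 = NOK 138,628,698.98.
Route B — convert at spot, deposit NOK: 170,000,000 × 0.7968 × 1.01392945661 = NOK 137,342,828.47.
The quoted forward overvalues MXN, so borrow NOK, buy MXN at spot, deposit the MXN at 10.17%, and sell the proceeds forward at 0.7492.
The gap between the two covered legs is NOK 1,285,871.

NOK 1,285,871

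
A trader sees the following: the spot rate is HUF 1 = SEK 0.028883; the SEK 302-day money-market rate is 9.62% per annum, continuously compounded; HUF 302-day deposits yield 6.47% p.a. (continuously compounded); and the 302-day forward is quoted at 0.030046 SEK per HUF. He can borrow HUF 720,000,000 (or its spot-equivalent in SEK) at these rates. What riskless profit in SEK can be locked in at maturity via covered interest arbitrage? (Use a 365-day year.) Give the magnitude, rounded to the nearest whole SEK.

T = 302/365 years.
Route A — deposit HUF, sell forward: 720,000,000 × 1.0549913868 × 0.030046 = SEK 22,822,755.27.
Route B — convert at spot, deposit SEK: 720,000,000 × 0.028883 × 1.0828490928 = SEK 22,518,669.85.
The quoted forward overvalues HUF, so borrow SEK, buy HUF at spot, deposit the HUF at 6.47%, and sell the proceeds forward at 0.030046.
Arbitrage profit = |22,822,755.27 − 22,518,669.85| = SEK 304,085.

SEK 304,085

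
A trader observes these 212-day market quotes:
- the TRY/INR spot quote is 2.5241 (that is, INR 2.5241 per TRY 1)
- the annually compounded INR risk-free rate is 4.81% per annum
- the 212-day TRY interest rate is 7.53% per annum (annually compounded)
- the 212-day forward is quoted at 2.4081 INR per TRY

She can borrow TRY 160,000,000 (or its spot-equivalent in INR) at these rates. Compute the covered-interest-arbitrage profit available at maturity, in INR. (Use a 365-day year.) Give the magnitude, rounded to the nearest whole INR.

INR 13,137,133

T = 212/365 years.
Invest the TRY and cover forward: 160,000,000 × 1.04306917047 × 2.4081 = INR 401,890,379.11.
Convert at spot and invest in INR: 160,000,000 × 2.5241 × 1.02766211754 = INR 415,027,512.14.
The quoted forward undervalues TRY, so borrow TRY, convert to INR at spot, deposit the INR at 4.81%, and buy TRY forward at 2.4081 to cover the loan.
Arbitrage profit = |401,890,379.11 − 415,027,512.14| = INR 13,137,133.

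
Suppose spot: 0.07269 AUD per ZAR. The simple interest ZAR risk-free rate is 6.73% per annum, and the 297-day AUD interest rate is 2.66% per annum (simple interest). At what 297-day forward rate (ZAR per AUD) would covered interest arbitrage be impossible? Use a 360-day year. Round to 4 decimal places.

T = 297/360 years.
AUD growth factor: 1 + 0.0266×297/360 = 1.021945.
ZAR accumulates by 1 + 0.0673×297/360 = 1.0555225.
CIP: F = S · (grow AUD)/(grow ZAR) = 0.07269 × 1.021945/1.0555225 = 0.070377640 AUD per ZAR.
Quoted the other way: 1/0.070377640 = 14.2091 ZAR per AUD.

14.2091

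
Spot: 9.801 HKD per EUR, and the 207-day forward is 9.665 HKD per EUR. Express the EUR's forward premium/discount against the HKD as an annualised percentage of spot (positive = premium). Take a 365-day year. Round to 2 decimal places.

-2.45%

T = 207/365 years.
EUR trades forward at -1.38761% vs spot over the period.
Annualise by dividing by T: -0.0138761 / (207/365) = -0.024468 → -2.45%.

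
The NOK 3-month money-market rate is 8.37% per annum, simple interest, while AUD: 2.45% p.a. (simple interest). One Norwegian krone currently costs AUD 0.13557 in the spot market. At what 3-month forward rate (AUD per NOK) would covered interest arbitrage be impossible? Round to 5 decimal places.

0.13360

T = 3/12 years.
AUD growth factor: 1 + 0.0245×3/12 = 1.006125.
Growth of 1 NOK over T: 1 + 0.0837×3/12 = 1.020925.
So F = 0.13557 × 1.006125 / 1.020925 = 0.1336047 (AUD/NOK).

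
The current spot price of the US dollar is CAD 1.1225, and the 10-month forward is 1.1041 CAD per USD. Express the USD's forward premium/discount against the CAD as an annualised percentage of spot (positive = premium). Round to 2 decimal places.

-1.97%

T = 10/12 years.
(F − S)/S = (1.1041 − 1.1225)/1.1225 = -0.0163920.
Per annum: -0.0163920 / (10/12) = -0.019670 = -1.97%.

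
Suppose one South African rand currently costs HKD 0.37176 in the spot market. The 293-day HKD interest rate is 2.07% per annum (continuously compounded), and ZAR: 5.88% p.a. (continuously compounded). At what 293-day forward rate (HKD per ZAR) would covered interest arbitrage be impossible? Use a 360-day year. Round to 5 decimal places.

T = 293/360 years.
HKD growth factor: e^(0.0207×293/360) = 1.0169902.
ZAR growth factor: e^(0.0588×293/360) = 1.0490203.
So F = 0.37176 × 1.0169902 / 1.0490203 = 0.3604089 (HKD/ZAR).

0.36041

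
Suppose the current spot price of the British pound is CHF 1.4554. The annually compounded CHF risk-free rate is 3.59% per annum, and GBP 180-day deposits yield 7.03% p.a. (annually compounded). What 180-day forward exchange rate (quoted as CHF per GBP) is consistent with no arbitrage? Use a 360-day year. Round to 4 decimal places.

1.4318

T = 180/360 years.
Growth of 1 CHF over T: (1 + 0.0359)^(180/360) = 1.0177917.
GBP accumulates by (1 + 0.0703)^(180/360) = 1.034553.
So F = 1.4554 × 1.0177917 / 1.034553 = 1.431820 (CHF/GBP).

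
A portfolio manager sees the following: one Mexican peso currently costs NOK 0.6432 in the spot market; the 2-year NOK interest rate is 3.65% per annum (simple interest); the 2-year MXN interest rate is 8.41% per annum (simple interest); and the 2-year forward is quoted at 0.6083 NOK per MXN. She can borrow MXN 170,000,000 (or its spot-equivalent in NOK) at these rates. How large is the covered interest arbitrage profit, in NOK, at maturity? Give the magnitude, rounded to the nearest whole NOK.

NOK 3,478,618

T = 2 years.
Invest the MXN and cover forward: 170,000,000 × 1.168200 × 0.6083 = NOK 120,804,730.20.
Convert at spot and invest in NOK: 170,000,000 × 0.6432 × 1.073000 = NOK 117,326,112.00.
The quoted forward overvalues MXN, so borrow NOK, buy MXN at spot, deposit the MXN at 8.41%, and sell the proceeds forward at 0.6083.
Arbitrage profit = |120,804,730.20 − 117,326,112.00| = NOK 3,478,618.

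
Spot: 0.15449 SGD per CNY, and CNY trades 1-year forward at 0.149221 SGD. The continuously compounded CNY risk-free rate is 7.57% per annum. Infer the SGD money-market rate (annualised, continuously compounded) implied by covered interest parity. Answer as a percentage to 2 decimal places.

T = 1 year.
CIP gives F = S · g_SGD/g_CNY, so g_SGD/g_CNY = 0.149221/0.15449 = 0.9658942.
The CNY side grows by e^(0.0757×1) = 1.0786389.
So the SGD growth factor = 1.0418511.
r = ln(1.0418511)/1 = 0.040999 → 4.10%.

4.10%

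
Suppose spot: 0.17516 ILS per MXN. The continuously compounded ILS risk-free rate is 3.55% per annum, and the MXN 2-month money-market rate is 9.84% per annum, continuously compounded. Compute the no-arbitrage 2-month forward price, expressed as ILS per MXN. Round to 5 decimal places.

0.17333

T = 2/12 years.
Growth of 1 ILS over T: e^(0.0355×2/12) = 1.0059342.
MXN accumulates by e^(0.0984×2/12) = 1.0165352.
So F = 0.17516 × 1.0059342 / 1.0165352 = 0.1733333 (ILS/MXN).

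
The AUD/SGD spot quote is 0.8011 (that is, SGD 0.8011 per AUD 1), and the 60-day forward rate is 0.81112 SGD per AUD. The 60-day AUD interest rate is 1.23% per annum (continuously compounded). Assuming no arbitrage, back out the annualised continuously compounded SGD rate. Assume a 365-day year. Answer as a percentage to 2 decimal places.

8.79%

T = 60/365 years.
CIP gives F = S · g_SGD/g_AUD, so g_SGD/g_AUD = 0.81112/0.8011 = 1.0125078.
AUD growth factor: e^(0.0123×60/365) = 1.002024.
So the SGD growth factor = 1.0145571.
Take logs: ln 1.0145571 / (60/365) = 0.087917, so 8.79%.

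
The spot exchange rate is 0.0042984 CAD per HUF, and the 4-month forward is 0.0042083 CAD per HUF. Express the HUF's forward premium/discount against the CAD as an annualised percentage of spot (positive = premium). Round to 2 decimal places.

T = 4/12 years.
(F − S)/S = (0.0042083 − 0.0042984)/0.0042984 = -0.0209613.
Per annum: -0.0209613 / (4/12) = -0.062884 = -6.29%.

-6.29%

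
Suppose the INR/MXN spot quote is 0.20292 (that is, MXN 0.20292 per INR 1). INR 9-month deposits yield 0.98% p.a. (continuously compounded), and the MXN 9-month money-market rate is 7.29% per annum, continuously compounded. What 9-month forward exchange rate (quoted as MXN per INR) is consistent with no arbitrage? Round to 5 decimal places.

0.21275

T = 9/12 years.
MXN accumulates by e^(0.0729×9/12) = 1.0561973.
Growth of 1 INR over T: e^(0.0098×9/12) = 1.0073771.
CIP: F = S · (grow MXN)/(grow INR) = 0.20292 × 1.0561973/1.0073771 = 0.2127540 MXN per INR.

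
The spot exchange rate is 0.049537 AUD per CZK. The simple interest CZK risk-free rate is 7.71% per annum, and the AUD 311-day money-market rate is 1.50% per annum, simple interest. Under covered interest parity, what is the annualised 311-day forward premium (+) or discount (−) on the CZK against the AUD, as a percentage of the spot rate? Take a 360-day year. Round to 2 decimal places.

-5.82%

T = 311/360 years.
F = S · g_AUD/g_CZK = 0.049537 × 1.0129583/1.0666058 = 0.047045418.
(F − S)/S ÷ T = (0.047045418 − 0.049537)/0.049537/(311/360) = -0.058222 → -5.82%.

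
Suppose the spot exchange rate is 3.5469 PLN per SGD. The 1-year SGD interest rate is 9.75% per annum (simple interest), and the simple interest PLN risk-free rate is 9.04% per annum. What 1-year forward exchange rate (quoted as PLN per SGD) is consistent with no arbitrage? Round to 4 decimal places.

T = 1 year.
PLN growth factor: 1 + 0.0904×1 = 1.090400.
Growth of 1 SGD over T: 1 + 0.0975×1 = 1.097500.
Forward (PLN per SGD) = 3.5469 × 1.090400 / 1.097500 = 3.523954.

3.5240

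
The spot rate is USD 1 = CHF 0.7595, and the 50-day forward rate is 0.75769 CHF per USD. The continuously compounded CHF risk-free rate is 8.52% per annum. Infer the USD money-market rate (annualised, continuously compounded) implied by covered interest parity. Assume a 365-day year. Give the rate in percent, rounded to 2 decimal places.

10.26%

T = 50/365 years.
F/S = 0.75769/0.7595 = 0.9976169 = (growth of CHF) / (growth of USD).
The CHF side grows by e^(0.0852×50/365) = 1.0117396.
So the USD growth factor = 1.0141564.
Take logs: ln 1.0141564 / (50/365) = 0.102617, so 10.26%.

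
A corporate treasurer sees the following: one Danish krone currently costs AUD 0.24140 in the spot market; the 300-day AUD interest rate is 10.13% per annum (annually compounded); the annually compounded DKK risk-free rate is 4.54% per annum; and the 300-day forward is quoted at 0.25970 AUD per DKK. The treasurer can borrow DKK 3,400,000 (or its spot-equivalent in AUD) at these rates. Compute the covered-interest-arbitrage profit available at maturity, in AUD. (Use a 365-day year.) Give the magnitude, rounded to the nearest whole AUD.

AUD 27,294

T = 300/365 years.
Keep in DKK, deliver into the forward: 3,400,000·1.03716685·0.25970 = AUD 915,797.59.
Swap to AUD now, deposit: 3,400,000·0.24140·1.0825376 = AUD 888,503.56.
The quoted forward overvalues DKK, so borrow AUD, buy DKK at spot, deposit the DKK at 4.54%, and sell the proceeds forward at 0.25970.
Arbitrage profit = |915,797.59 − 888,503.56| = AUD 27,294.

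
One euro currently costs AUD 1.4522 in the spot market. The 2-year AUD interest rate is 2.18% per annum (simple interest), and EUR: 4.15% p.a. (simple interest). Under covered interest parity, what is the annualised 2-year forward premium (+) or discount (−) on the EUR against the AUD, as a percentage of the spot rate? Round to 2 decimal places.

T = 2 years.
No-arbitrage forward: 1.4522 × 1.043600 / 1.083000 = 1.3993683 AUD/EUR.
(F − S)/S ÷ T = (1.3993683 − 1.4522)/1.4522/2 = -0.018190 → -1.82%.

-1.82%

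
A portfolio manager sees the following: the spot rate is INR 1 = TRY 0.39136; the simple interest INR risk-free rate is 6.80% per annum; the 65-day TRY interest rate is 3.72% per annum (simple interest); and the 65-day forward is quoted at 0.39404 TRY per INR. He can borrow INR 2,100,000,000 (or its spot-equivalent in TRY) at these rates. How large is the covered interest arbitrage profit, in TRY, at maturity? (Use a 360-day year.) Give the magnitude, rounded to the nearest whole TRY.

TRY 10,267,532

T = 65/360 years.
Route A — deposit INR, sell forward: 2,100,000,000 × 1.01227777778 × 0.39404 = TRY 837,643,664.67.
Route B — convert at spot, deposit TRY: 2,100,000,000 × 0.39136 × 1.00671666667 = TRY 827,376,132.80.
The quoted forward overvalues INR, so borrow TRY, buy INR at spot, deposit the INR at 6.80%, and sell the proceeds forward at 0.39404.
The gap between the two covered legs is TRY 10,267,532.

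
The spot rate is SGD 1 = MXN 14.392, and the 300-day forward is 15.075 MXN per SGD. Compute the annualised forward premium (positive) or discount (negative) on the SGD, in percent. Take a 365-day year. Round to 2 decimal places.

+5.77%

T = 300/365 years.
(F − S)/S = (15.075 − 14.392)/14.392 = 0.0474569.
×(1/T) gives 5.77% p.a.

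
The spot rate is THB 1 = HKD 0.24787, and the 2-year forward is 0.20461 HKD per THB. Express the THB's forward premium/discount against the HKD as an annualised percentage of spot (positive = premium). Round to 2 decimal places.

T = 2 years.
THB trades forward at -17.45270% vs spot over the period.
×(1/T) gives -8.73% p.a.

-8.73%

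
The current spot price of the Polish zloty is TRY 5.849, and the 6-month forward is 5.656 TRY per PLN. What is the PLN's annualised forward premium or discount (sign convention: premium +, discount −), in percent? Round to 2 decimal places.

T = 6/12 years.
(F − S)/S = (5.656 − 5.849)/5.849 = -0.0329971.
×(1/T) gives -6.60% p.a.

-6.60%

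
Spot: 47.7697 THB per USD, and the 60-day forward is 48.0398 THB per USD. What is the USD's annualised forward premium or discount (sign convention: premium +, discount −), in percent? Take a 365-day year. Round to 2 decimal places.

T = 60/365 years.
USD trades forward at +0.56542% vs spot over the period.
Per annum: 0.0056542 / (60/365) = 0.034396 = 3.44%.

+3.44%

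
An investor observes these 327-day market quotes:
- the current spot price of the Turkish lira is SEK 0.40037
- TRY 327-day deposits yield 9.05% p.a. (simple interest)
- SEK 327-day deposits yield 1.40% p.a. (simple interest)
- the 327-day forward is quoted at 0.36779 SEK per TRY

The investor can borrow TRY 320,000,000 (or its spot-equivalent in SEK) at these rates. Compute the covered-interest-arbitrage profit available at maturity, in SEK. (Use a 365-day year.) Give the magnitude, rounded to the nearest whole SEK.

T = 327/365 years.
Route A — deposit TRY, sell forward: 320,000,000 × 1.08107808219 × 0.36779 = SEK 127,235,106.51.
Route B — convert at spot, deposit SEK: 320,000,000 × 0.40037 × 1.01254246575 = SEK 129,725,320.64.
The quoted forward undervalues TRY, so borrow TRY, convert to SEK at spot, deposit the SEK at 1.40%, and buy TRY forward at 0.36779 to cover the loan.
Arbitrage profit = |127,235,106.51 − 129,725,320.64| = SEK 2,490,214.

SEK 2,490,214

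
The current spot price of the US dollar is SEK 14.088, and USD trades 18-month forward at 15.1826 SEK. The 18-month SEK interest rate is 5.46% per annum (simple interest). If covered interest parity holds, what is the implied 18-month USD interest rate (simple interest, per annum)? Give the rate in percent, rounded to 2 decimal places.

0.26%

T = 18/12 years.
F/S = 15.1826/14.088 = 1.0776973 = (growth of SEK) / (growth of USD).
The SEK side grows by 1 + 0.0546×18/12 = 1.081900.
So the USD growth factor = 1.0038997.
r = (1.0038997 − 1)/(18/12) = 0.002600 → 0.26%.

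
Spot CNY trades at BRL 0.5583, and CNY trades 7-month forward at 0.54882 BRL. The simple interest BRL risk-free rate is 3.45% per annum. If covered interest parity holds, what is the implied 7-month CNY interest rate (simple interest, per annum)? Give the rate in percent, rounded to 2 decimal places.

6.47%

T = 7/12 years.
CIP gives F = S · g_BRL/g_CNY, so g_BRL/g_CNY = 0.54882/0.5583 = 0.9830199.
The BRL side grows by 1 + 0.0345×7/12 = 1.020125.
So the CNY growth factor = 1.037746.
(1.037746 − 1)/T = 0.064707, i.e. 6.47%.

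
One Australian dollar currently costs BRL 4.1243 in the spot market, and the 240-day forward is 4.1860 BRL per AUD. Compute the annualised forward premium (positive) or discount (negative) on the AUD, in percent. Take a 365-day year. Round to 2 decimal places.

+2.28%

T = 240/365 years.
(F − S)/S = (4.1860 − 4.1243)/4.1243 = 0.0149601.
Annualise by dividing by T: 0.0149601 / (240/365) = 0.022752 → 2.28%.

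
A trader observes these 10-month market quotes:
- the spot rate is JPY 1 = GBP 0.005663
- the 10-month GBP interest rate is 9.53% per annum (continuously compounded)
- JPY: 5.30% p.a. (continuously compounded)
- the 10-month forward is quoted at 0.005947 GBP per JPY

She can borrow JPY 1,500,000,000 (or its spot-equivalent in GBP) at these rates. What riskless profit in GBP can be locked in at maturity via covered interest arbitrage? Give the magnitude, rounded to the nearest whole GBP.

T = 10/12 years.
Invest the JPY and cover forward: 1,500,000,000 × 1.045156533 × 0.005947 = GBP 9,323,318.85.
Convert at spot and invest in GBP: 1,500,000,000 × 0.005663 × 1.082655334 = GBP 9,196,615.73.
The quoted forward overvalues JPY, so borrow GBP, buy JPY at spot, deposit the JPY at 5.30%, and sell the proceeds forward at 0.005947.
The gap between the two covered legs is GBP 126,703.

GBP 126,703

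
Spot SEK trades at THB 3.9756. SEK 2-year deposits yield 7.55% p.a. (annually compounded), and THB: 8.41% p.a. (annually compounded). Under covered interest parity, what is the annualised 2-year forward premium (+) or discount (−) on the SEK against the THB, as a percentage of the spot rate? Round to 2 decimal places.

T = 2 years.
CIP forward (THB per SEK) = 3.9756 × 1.1752728/1.1567002 = 4.0394344.
(F − S)/S ÷ T = (4.0394344 − 3.9756)/3.9756/2 = 0.008028 → 0.80%.

+0.80%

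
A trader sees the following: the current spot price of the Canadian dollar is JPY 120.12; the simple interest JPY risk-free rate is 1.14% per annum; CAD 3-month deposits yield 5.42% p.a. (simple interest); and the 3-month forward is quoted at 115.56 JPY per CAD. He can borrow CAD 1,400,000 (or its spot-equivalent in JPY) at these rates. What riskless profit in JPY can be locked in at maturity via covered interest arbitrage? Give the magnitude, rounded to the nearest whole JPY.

JPY 4,671,106

T = 3/12 years.
Route A — deposit CAD, sell forward: 1,400,000 × 1.013550 × 115.56 = JPY 163,976,173.20.
Route B — convert at spot, deposit JPY: 1,400,000 × 120.12 × 1.002850 = JPY 168,647,278.80.
The quoted forward undervalues CAD, so borrow CAD, convert to JPY at spot, deposit the JPY at 1.14%, and buy CAD forward at 115.56 to cover the loan.
Profit = 168,647,278.80 − 163,976,173.20 = JPY 4,671,106.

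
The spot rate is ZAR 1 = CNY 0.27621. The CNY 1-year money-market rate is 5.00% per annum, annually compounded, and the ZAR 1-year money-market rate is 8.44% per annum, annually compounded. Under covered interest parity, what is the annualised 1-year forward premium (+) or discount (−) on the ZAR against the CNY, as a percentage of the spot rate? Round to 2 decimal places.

-3.17%

T = 1 year.
CIP forward (CNY per ZAR) = 0.27621 × 1.050000/1.084400 = 0.26744790.
Annualised premium = (F − S)/S × (1/T) = (0.26744790 − 0.27621)/0.27621 ÷ 1 = -3.17%.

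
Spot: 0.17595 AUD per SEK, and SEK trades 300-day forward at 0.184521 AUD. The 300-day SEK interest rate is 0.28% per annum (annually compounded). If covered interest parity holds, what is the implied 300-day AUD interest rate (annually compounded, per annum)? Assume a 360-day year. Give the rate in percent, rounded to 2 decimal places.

6.17%

T = 300/360 years.
By CIP, F/S equals the AUD-to-SEK growth ratio: 0.184521/0.17595 = 1.0487127.
SEK growth factor: (1 + 0.0028)^(300/360) = 1.0023328.
So the AUD growth factor = 1.0511591.
Annualise: 1.0511591^(360/300) − 1 = 0.061701 = 6.17%.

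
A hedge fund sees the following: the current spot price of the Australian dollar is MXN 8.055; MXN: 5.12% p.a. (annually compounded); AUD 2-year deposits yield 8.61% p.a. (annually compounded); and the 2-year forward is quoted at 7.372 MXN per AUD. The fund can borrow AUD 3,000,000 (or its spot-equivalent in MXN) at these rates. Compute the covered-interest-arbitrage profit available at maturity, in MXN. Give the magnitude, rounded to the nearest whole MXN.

MXN 614,517

T = 2 years.
Invest the AUD and cover forward: 3,000,000 × 1.17961321 × 7.372 = MXN 26,088,325.75.
Convert at spot and invest in MXN: 3,000,000 × 8.055 × 1.10502144 = MXN 26,702,843.10.
The quoted forward undervalues AUD, so borrow AUD, convert to MXN at spot, deposit the MXN at 5.12%, and buy AUD forward at 7.372 to cover the loan.
Arbitrage profit = |26,088,325.75 − 26,702,843.10| = MXN 614,517.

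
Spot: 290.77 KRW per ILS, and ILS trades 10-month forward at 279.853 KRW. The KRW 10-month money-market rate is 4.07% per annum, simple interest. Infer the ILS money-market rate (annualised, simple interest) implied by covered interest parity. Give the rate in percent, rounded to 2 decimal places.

8.91%

T = 10/12 years.
CIP gives F = S · g_KRW/g_ILS, so g_KRW/g_ILS = 279.853/290.77 = 0.9624549.
KRW growth factor: 1 + 0.0407×10/12 = 1.0339167.
Hence g_ILS = 1.0742495.
r = (1.0742495 − 1)/(10/12) = 0.089099 → 8.91%.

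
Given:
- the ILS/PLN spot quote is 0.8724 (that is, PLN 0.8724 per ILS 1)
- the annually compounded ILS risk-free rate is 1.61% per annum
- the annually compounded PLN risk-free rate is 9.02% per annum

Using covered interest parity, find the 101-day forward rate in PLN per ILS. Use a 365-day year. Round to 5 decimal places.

T = 101/365 years.
PLN accumulates by (1 + 0.0902)^(101/365) = 1.024185.
ILS accumulates by (1 + 0.0161)^(101/365) = 1.0044294.
CIP: F = S · (grow PLN)/(grow ILS) = 0.8724 × 1.024185/1.0044294 = 0.8895588 PLN per ILS.

0.88956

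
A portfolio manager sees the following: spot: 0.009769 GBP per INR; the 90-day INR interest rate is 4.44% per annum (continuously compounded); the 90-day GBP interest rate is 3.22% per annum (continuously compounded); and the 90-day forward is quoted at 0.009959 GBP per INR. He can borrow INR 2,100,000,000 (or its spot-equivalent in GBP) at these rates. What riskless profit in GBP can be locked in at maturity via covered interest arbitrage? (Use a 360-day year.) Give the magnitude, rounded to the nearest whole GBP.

GBP 466,626

T = 90/360 years.
Keep in INR, deliver into the forward: 2,100,000,000·1.0111618336·0.009959 = GBP 21,147,337.47.
Swap to GBP now, deposit: 2,100,000,000·0.009769·1.0080824884 = GBP 20,680,711.44.
The quoted forward overvalues INR, so borrow GBP, buy INR at spot, deposit the INR at 4.44%, and sell the proceeds forward at 0.009959.
Arbitrage profit = |21,147,337.47 − 20,680,711.44| = GBP 466,626.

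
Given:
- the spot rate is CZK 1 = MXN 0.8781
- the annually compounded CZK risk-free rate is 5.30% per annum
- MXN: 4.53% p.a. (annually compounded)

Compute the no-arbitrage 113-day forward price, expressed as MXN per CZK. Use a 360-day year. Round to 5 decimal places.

0.87608

T = 113/360 years.
MXN growth factor: (1 + 0.0453)^(113/360) = 1.0140037.
CZK accumulates by (1 + 0.0530)^(113/360) = 1.0163423.
Forward (MXN per CZK) = 0.8781 × 1.0140037 / 1.0163423 = 0.8760795.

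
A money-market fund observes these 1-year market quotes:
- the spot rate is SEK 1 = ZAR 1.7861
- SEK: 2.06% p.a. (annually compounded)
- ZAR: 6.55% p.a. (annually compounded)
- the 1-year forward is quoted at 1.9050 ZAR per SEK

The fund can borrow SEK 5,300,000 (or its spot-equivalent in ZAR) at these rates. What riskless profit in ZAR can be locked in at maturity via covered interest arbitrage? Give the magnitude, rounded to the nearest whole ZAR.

T = 1 year.
Route A — deposit SEK, sell forward: 5,300,000 × 1.020600 × 1.9050 = ZAR 10,304,487.90.
Route B — convert at spot, deposit ZAR: 5,300,000 × 1.7861 × 1.065500 = ZAR 10,086,374.62.
The quoted forward overvalues SEK, so borrow ZAR, buy SEK at spot, deposit the SEK at 2.06%, and sell the proceeds forward at 1.9050.
Arbitrage profit = |10,304,487.90 − 10,086,374.62| = ZAR 218,113.

ZAR 218,113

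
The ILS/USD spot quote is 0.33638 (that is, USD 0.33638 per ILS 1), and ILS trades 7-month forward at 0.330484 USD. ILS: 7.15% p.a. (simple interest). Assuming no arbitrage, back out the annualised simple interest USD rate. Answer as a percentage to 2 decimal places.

4.02%

T = 7/12 years.
CIP gives F = S · g_USD/g_ILS, so g_USD/g_ILS = 0.330484/0.33638 = 0.9824722.
ILS growth factor: 1 + 0.0715×7/12 = 1.0417083.
So the USD growth factor = 1.0234494.
r = (1.0234494 − 1)/(7/12) = 0.040199 → 4.02%.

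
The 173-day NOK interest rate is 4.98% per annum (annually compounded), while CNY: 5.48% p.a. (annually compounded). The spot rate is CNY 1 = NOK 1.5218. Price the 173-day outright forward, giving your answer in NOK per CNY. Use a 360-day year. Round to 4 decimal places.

T = 173/360 years.
Growth of 1 NOK over T: (1 + 0.0498)^(173/360) = 1.0236297.
CNY growth factor: (1 + 0.0548)^(173/360) = 1.0259697.
Forward (NOK per CNY) = 1.5218 × 1.0236297 / 1.0259697 = 1.518329.

1.5183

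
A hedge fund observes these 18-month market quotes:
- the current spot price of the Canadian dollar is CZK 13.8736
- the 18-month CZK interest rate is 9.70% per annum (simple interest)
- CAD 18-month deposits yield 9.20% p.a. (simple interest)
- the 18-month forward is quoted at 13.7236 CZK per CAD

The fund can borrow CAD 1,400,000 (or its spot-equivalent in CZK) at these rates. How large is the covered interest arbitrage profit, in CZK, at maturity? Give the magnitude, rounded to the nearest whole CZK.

T = 18/12 years.
Invest the CAD and cover forward: 1,400,000 × 1.138000 × 13.7236 = CZK 21,864,439.52.
Convert at spot and invest in CZK: 1,400,000 × 13.8736 × 1.145500 = CZK 22,249,092.32.
The quoted forward undervalues CAD, so borrow CAD, convert to CZK at spot, deposit the CZK at 9.70%, and buy CAD forward at 13.7236 to cover the loan.
Profit = 22,249,092.32 − 21,864,439.52 = CZK 384,653.

CZK 384,653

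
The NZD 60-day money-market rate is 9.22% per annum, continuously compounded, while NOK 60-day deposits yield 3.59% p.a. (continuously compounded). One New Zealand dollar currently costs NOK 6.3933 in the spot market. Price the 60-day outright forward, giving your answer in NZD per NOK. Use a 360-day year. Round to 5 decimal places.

T = 60/360 years.
NOK accumulates by e^(0.0359×60/360) = 1.0060013.
NZD accumulates by e^(0.0922×60/360) = 1.0154853.
Forward (NOK per NZD) = 6.3933 × 1.0060013 / 1.0154853 = 6.333591.
Invert for NZD per NOK: 1 / 6.333591 = 0.15789.

0.15789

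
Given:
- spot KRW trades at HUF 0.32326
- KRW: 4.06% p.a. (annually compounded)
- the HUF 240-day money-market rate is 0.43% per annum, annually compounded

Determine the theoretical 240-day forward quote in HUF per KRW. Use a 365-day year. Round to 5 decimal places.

T = 240/365 years.
HUF growth factor: (1 + 0.0043)^(240/365) = 1.0028253.
KRW accumulates by (1 + 0.0406)^(240/365) = 1.0265136.
CIP: F = S · (grow HUF)/(grow KRW) = 0.32326 × 1.0028253/1.0265136 = 0.3158003 HUF per KRW.

0.31580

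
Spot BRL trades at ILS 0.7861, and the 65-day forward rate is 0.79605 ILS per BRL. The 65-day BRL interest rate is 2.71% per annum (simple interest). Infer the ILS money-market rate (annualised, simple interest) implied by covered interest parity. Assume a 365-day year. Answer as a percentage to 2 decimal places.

9.85%

T = 65/365 years.
CIP gives F = S · g_ILS/g_BRL, so g_ILS/g_BRL = 0.79605/0.7861 = 1.0126574.
BRL growth factor: 1 + 0.0271×65/365 = 1.004826.
Hence g_ILS = 1.0175445.
r = (1.0175445 − 1)/(65/365) = 0.098519 → 9.85%.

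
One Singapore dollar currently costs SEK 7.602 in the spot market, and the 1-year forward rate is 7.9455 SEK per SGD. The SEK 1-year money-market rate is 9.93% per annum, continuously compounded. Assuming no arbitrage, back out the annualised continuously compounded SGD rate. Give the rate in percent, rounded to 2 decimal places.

T = 1 year.
F/S = 7.9455/7.602 = 1.0451855 = (growth of SEK) / (growth of SGD).
The SEK side grows by e^(0.0993×1) = 1.1043976.
Hence g_SGD = 1.0566522.
Take logs: ln 1.0566522 / 1 = 0.055106, so 5.51%.

5.51%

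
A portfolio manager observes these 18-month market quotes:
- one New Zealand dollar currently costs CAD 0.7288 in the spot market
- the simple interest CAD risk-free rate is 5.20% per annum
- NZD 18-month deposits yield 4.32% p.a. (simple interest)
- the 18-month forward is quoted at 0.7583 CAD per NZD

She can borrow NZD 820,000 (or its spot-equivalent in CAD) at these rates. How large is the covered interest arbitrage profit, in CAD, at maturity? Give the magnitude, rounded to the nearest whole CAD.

T = 18/12 years.
Route A — deposit NZD, sell forward: 820,000 × 1.064800 × 0.7583 = CAD 662,099.03.
Route B — convert at spot, deposit CAD: 820,000 × 0.7288 × 1.078000 = CAD 644,230.05.
The quoted forward overvalues NZD, so borrow CAD, buy NZD at spot, deposit the NZD at 4.32%, and sell the proceeds forward at 0.7583.
Profit = 662,099.03 − 644,230.05 = CAD 17,869.

CAD 17,869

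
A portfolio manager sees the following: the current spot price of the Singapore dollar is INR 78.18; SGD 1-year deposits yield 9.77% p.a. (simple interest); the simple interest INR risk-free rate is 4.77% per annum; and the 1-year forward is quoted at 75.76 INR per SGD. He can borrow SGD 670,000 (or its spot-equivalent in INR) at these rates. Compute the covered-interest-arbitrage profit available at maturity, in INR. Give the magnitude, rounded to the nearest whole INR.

INR 839,219

T = 1 year.
Route A — deposit SGD, sell forward: 670,000 × 1.097700 × 75.76 = INR 55,718,373.84.
Route B — convert at spot, deposit INR: 670,000 × 78.18 × 1.047700 = INR 54,879,154.62.
The quoted forward overvalues SGD, so borrow INR, buy SGD at spot, deposit the SGD at 9.77%, and sell the proceeds forward at 75.76.
Profit = 55,718,373.84 − 54,879,154.62 = INR 839,219.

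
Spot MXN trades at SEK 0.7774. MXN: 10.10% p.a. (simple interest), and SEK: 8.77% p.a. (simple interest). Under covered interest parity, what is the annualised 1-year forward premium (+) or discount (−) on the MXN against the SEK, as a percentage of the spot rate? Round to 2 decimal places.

-1.21%

T = 1 year.
F = S · g_SEK/g_MXN = 0.7774 × 1.087700/1.101000 = 0.7680091.
(F − S)/S ÷ T = (0.7680091 − 0.7774)/0.7774/1 = -0.012080 → -1.21%.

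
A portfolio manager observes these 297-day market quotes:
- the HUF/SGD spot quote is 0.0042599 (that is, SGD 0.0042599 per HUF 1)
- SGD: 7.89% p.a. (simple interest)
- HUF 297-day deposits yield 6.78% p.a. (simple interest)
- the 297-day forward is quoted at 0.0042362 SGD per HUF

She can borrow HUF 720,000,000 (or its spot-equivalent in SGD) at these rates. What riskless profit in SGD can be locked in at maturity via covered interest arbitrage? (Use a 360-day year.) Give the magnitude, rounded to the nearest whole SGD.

T = 297/360 years.
Keep in HUF, deliver into the forward: 720,000,000·1.055935·0.0042362 = SGD 3,220,669.33.
Swap to SGD now, deposit: 720,000,000·0.0042599·1.0650925 = SGD 3,266,775.03.
The quoted forward undervalues HUF, so borrow HUF, convert to SGD at spot, deposit the SGD at 7.89%, and buy HUF forward at 0.0042362 to cover the loan.
Arbitrage profit = |3,220,669.33 − 3,266,775.03| = SGD 46,106.

SGD 46,106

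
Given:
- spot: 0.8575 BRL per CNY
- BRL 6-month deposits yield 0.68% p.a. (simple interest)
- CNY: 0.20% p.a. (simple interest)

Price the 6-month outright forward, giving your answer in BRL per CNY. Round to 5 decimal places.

T = 6/12 years.
BRL accumulates by 1 + 0.0068×6/12 = 1.003400.
Growth of 1 CNY over T: 1 + 0.0020×6/12 = 1.001000.
CIP: F = S · (grow BRL)/(grow CNY) = 0.8575 × 1.003400/1.001000 = 0.8595559 BRL per CNY.

0.85956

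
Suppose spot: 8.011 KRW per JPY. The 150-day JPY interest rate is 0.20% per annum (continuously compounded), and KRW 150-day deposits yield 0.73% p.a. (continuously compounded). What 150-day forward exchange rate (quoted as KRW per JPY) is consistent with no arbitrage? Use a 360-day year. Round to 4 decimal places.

8.0287

T = 150/360 years.
KRW accumulates by e^(0.0073×150/360) = 1.0030463.
JPY accumulates by e^(0.0020×150/360) = 1.0008337.
CIP: F = S · (grow KRW)/(grow JPY) = 8.011 × 1.0030463/1.0008337 = 8.028710 KRW per JPY.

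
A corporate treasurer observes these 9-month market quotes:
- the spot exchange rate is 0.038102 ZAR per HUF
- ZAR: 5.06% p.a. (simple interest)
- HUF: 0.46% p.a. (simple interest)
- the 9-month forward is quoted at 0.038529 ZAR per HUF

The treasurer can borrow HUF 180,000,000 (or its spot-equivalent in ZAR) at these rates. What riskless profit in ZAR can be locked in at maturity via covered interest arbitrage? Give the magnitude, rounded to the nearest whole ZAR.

T = 9/12 years.
Keep in HUF, deliver into the forward: 180,000,000·1.003450·0.038529 = ZAR 6,959,146.51.
Swap to ZAR now, deposit: 180,000,000·0.038102·1.037950 = ZAR 7,118,634.76.
The quoted forward undervalues HUF, so borrow HUF, convert to ZAR at spot, deposit the ZAR at 5.06%, and buy HUF forward at 0.038529 to cover the loan.
Profit = 7,118,634.76 − 6,959,146.51 = ZAR 159,488.

ZAR 159,488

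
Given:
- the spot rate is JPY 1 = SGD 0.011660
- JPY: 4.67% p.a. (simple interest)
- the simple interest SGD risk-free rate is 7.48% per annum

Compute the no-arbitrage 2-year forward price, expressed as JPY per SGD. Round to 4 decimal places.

T = 2 years.
SGD growth factor: 1 + 0.0748×2 = 1.149600.
Growth of 1 JPY over T: 1 + 0.0467×2 = 1.093400.
Forward (SGD per JPY) = 0.01166 × 1.149600 / 1.093400 = 0.012259316.
Invert for JPY per SGD: 1 / 0.012259316 = 81.5706.

81.5706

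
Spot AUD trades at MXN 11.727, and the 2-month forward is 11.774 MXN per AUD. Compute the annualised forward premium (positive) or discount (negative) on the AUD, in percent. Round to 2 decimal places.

T = 2/12 years.
AUD trades forward at +0.40078% vs spot over the period.
×(1/T) gives 2.40% p.a.

+2.40%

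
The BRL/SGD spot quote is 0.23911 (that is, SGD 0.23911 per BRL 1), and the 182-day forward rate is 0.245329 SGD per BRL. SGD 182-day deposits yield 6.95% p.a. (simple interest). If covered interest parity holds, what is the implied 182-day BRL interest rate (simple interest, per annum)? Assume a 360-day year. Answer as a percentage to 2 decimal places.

T = 182/360 years.
F/S = 0.245329/0.23911 = 1.0260089 = (growth of SGD) / (growth of BRL).
The SGD side grows by 1 + 0.0695×182/360 = 1.0351361.
That pins the BRL growth at 1.0088958.
r = (1.0088958 − 1)/(182/360) = 0.017596 → 1.76%.

1.76%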